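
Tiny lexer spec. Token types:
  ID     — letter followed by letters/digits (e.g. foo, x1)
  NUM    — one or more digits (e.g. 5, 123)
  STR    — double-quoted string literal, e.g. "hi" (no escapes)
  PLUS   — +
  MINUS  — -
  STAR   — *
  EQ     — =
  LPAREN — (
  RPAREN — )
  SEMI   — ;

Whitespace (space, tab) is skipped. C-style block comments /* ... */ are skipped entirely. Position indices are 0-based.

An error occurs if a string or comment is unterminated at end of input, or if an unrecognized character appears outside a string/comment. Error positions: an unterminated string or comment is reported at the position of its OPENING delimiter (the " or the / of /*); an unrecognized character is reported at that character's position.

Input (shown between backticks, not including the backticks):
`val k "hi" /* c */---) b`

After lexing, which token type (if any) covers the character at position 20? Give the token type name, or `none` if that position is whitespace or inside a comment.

pos=0: emit ID 'val' (now at pos=3)
pos=4: emit ID 'k' (now at pos=5)
pos=6: enter STRING mode
pos=6: emit STR "hi" (now at pos=10)
pos=11: enter COMMENT mode (saw '/*')
exit COMMENT mode (now at pos=18)
pos=18: emit MINUS '-'
pos=19: emit MINUS '-'
pos=20: emit MINUS '-'
pos=21: emit RPAREN ')'
pos=23: emit ID 'b' (now at pos=24)
DONE. 8 tokens: [ID, ID, STR, MINUS, MINUS, MINUS, RPAREN, ID]
Position 20: char is '-' -> MINUS

Answer: MINUS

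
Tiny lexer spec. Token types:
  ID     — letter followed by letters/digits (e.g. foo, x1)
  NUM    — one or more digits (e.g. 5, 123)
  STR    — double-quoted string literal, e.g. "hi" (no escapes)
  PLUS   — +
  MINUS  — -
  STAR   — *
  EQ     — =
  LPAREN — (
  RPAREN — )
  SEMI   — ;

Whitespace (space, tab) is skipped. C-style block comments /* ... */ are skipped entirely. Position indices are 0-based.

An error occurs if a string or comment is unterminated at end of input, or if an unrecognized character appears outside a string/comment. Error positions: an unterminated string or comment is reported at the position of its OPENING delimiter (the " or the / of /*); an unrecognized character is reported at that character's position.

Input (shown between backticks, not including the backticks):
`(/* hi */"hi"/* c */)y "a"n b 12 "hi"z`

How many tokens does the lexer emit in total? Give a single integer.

pos=0: emit LPAREN '('
pos=1: enter COMMENT mode (saw '/*')
exit COMMENT mode (now at pos=9)
pos=9: enter STRING mode
pos=9: emit STR "hi" (now at pos=13)
pos=13: enter COMMENT mode (saw '/*')
exit COMMENT mode (now at pos=20)
pos=20: emit RPAREN ')'
pos=21: emit ID 'y' (now at pos=22)
pos=23: enter STRING mode
pos=23: emit STR "a" (now at pos=26)
pos=26: emit ID 'n' (now at pos=27)
pos=28: emit ID 'b' (now at pos=29)
pos=30: emit NUM '12' (now at pos=32)
pos=33: enter STRING mode
pos=33: emit STR "hi" (now at pos=37)
pos=37: emit ID 'z' (now at pos=38)
DONE. 10 tokens: [LPAREN, STR, RPAREN, ID, STR, ID, ID, NUM, STR, ID]

Answer: 10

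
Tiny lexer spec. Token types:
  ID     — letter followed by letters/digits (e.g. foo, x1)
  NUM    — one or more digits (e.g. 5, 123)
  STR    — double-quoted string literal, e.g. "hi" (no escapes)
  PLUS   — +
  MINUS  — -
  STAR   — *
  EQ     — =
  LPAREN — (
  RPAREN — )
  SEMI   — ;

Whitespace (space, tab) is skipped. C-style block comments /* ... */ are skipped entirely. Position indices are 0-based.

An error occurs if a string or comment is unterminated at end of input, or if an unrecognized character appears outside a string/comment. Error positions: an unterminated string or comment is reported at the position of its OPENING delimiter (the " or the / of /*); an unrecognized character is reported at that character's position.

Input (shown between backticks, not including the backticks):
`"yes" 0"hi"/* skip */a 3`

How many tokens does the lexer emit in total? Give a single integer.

Answer: 5

Derivation:
pos=0: enter STRING mode
pos=0: emit STR "yes" (now at pos=5)
pos=6: emit NUM '0' (now at pos=7)
pos=7: enter STRING mode
pos=7: emit STR "hi" (now at pos=11)
pos=11: enter COMMENT mode (saw '/*')
exit COMMENT mode (now at pos=21)
pos=21: emit ID 'a' (now at pos=22)
pos=23: emit NUM '3' (now at pos=24)
DONE. 5 tokens: [STR, NUM, STR, ID, NUM]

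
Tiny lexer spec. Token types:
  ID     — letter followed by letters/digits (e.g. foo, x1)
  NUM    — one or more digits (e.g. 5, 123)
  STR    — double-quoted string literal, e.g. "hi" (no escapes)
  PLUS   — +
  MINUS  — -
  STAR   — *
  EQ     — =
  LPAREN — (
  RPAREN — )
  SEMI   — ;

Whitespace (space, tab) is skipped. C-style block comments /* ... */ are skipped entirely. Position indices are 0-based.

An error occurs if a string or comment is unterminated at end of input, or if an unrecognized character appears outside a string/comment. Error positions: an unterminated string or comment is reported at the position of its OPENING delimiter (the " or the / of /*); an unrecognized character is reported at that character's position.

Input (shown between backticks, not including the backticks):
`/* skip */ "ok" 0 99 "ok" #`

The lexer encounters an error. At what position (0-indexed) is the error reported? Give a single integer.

Answer: 26

Derivation:
pos=0: enter COMMENT mode (saw '/*')
exit COMMENT mode (now at pos=10)
pos=11: enter STRING mode
pos=11: emit STR "ok" (now at pos=15)
pos=16: emit NUM '0' (now at pos=17)
pos=18: emit NUM '99' (now at pos=20)
pos=21: enter STRING mode
pos=21: emit STR "ok" (now at pos=25)
pos=26: ERROR — unrecognized char '#'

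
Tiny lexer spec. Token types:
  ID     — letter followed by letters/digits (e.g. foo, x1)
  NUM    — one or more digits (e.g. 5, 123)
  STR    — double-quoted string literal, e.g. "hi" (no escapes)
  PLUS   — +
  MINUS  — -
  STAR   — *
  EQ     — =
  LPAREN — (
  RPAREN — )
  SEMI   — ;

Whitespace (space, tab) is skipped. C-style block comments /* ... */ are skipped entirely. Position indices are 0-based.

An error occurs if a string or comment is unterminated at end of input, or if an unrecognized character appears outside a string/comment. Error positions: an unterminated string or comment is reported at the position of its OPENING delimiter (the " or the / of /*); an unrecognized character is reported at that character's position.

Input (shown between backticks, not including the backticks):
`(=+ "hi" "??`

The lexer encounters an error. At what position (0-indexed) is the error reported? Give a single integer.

Answer: 9

Derivation:
pos=0: emit LPAREN '('
pos=1: emit EQ '='
pos=2: emit PLUS '+'
pos=4: enter STRING mode
pos=4: emit STR "hi" (now at pos=8)
pos=9: enter STRING mode
pos=9: ERROR — unterminated string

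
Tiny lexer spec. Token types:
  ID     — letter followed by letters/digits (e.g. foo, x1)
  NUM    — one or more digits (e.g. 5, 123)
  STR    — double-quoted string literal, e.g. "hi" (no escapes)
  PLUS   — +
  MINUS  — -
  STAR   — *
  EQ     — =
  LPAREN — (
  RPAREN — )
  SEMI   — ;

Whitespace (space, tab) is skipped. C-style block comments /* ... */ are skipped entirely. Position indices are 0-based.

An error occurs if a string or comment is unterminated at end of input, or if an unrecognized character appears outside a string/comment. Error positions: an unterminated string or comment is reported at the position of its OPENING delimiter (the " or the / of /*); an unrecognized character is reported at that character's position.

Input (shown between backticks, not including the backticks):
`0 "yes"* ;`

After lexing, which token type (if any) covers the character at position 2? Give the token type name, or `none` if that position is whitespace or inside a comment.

Answer: STR

Derivation:
pos=0: emit NUM '0' (now at pos=1)
pos=2: enter STRING mode
pos=2: emit STR "yes" (now at pos=7)
pos=7: emit STAR '*'
pos=9: emit SEMI ';'
DONE. 4 tokens: [NUM, STR, STAR, SEMI]
Position 2: char is '"' -> STR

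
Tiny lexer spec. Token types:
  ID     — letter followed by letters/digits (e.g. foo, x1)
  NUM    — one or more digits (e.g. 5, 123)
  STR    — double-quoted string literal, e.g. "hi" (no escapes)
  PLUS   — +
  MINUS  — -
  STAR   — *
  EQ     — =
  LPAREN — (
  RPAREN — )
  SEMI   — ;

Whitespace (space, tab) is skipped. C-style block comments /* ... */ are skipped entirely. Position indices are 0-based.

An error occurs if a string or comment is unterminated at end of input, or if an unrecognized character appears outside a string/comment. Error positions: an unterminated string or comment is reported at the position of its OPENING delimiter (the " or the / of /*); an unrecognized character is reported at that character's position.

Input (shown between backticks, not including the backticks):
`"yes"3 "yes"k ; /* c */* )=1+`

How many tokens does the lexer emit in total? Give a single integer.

pos=0: enter STRING mode
pos=0: emit STR "yes" (now at pos=5)
pos=5: emit NUM '3' (now at pos=6)
pos=7: enter STRING mode
pos=7: emit STR "yes" (now at pos=12)
pos=12: emit ID 'k' (now at pos=13)
pos=14: emit SEMI ';'
pos=16: enter COMMENT mode (saw '/*')
exit COMMENT mode (now at pos=23)
pos=23: emit STAR '*'
pos=25: emit RPAREN ')'
pos=26: emit EQ '='
pos=27: emit NUM '1' (now at pos=28)
pos=28: emit PLUS '+'
DONE. 10 tokens: [STR, NUM, STR, ID, SEMI, STAR, RPAREN, EQ, NUM, PLUS]

Answer: 10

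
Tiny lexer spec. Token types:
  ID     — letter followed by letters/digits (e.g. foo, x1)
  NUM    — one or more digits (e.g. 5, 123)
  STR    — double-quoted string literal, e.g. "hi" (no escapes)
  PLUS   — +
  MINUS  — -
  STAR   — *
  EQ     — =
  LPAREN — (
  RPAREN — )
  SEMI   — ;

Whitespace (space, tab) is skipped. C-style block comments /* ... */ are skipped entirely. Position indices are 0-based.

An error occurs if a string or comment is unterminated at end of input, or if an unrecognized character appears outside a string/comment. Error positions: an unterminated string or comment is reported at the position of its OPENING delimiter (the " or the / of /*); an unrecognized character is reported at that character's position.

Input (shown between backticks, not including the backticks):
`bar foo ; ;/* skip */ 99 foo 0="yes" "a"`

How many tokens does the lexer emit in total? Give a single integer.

pos=0: emit ID 'bar' (now at pos=3)
pos=4: emit ID 'foo' (now at pos=7)
pos=8: emit SEMI ';'
pos=10: emit SEMI ';'
pos=11: enter COMMENT mode (saw '/*')
exit COMMENT mode (now at pos=21)
pos=22: emit NUM '99' (now at pos=24)
pos=25: emit ID 'foo' (now at pos=28)
pos=29: emit NUM '0' (now at pos=30)
pos=30: emit EQ '='
pos=31: enter STRING mode
pos=31: emit STR "yes" (now at pos=36)
pos=37: enter STRING mode
pos=37: emit STR "a" (now at pos=40)
DONE. 10 tokens: [ID, ID, SEMI, SEMI, NUM, ID, NUM, EQ, STR, STR]

Answer: 10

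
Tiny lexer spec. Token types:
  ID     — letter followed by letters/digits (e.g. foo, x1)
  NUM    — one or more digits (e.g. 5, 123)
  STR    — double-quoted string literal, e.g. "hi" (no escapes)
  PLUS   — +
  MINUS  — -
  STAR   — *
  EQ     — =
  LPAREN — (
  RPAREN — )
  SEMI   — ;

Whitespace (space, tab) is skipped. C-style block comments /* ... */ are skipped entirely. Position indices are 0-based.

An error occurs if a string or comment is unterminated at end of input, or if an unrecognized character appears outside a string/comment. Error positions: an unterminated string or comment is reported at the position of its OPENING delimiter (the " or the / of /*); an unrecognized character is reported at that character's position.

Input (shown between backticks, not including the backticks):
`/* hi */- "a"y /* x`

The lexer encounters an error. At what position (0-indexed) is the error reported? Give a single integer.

pos=0: enter COMMENT mode (saw '/*')
exit COMMENT mode (now at pos=8)
pos=8: emit MINUS '-'
pos=10: enter STRING mode
pos=10: emit STR "a" (now at pos=13)
pos=13: emit ID 'y' (now at pos=14)
pos=15: enter COMMENT mode (saw '/*')
pos=15: ERROR — unterminated comment (reached EOF)

Answer: 15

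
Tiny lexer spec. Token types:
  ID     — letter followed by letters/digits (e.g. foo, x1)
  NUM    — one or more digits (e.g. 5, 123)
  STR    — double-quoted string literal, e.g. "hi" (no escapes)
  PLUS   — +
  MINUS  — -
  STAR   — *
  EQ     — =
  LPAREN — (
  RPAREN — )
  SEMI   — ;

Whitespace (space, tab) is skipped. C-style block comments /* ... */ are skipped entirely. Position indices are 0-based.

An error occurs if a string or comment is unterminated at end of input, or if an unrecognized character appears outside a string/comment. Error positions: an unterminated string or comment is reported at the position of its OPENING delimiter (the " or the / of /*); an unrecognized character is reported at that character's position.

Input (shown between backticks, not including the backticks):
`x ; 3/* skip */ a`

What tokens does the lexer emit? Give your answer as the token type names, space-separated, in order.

pos=0: emit ID 'x' (now at pos=1)
pos=2: emit SEMI ';'
pos=4: emit NUM '3' (now at pos=5)
pos=5: enter COMMENT mode (saw '/*')
exit COMMENT mode (now at pos=15)
pos=16: emit ID 'a' (now at pos=17)
DONE. 4 tokens: [ID, SEMI, NUM, ID]

Answer: ID SEMI NUM ID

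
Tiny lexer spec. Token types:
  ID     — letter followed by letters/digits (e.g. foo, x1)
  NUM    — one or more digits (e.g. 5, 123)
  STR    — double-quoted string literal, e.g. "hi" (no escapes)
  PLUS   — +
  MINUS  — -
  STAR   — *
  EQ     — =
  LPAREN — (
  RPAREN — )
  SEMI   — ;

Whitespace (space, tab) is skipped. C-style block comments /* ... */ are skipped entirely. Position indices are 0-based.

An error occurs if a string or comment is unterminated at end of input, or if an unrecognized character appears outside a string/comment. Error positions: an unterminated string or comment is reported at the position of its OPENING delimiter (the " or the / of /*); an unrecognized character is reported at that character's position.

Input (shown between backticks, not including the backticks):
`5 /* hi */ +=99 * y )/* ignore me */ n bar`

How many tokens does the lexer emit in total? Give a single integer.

Answer: 9

Derivation:
pos=0: emit NUM '5' (now at pos=1)
pos=2: enter COMMENT mode (saw '/*')
exit COMMENT mode (now at pos=10)
pos=11: emit PLUS '+'
pos=12: emit EQ '='
pos=13: emit NUM '99' (now at pos=15)
pos=16: emit STAR '*'
pos=18: emit ID 'y' (now at pos=19)
pos=20: emit RPAREN ')'
pos=21: enter COMMENT mode (saw '/*')
exit COMMENT mode (now at pos=36)
pos=37: emit ID 'n' (now at pos=38)
pos=39: emit ID 'bar' (now at pos=42)
DONE. 9 tokens: [NUM, PLUS, EQ, NUM, STAR, ID, RPAREN, ID, ID]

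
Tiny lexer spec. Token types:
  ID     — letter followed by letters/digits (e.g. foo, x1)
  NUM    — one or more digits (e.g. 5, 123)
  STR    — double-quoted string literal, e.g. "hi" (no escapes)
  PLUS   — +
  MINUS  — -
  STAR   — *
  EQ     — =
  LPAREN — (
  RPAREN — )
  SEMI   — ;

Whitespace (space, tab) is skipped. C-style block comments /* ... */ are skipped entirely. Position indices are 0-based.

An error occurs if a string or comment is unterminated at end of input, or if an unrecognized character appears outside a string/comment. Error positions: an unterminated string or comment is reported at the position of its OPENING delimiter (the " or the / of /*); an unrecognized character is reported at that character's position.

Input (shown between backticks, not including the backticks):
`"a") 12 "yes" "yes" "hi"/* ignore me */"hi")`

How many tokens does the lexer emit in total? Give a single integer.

pos=0: enter STRING mode
pos=0: emit STR "a" (now at pos=3)
pos=3: emit RPAREN ')'
pos=5: emit NUM '12' (now at pos=7)
pos=8: enter STRING mode
pos=8: emit STR "yes" (now at pos=13)
pos=14: enter STRING mode
pos=14: emit STR "yes" (now at pos=19)
pos=20: enter STRING mode
pos=20: emit STR "hi" (now at pos=24)
pos=24: enter COMMENT mode (saw '/*')
exit COMMENT mode (now at pos=39)
pos=39: enter STRING mode
pos=39: emit STR "hi" (now at pos=43)
pos=43: emit RPAREN ')'
DONE. 8 tokens: [STR, RPAREN, NUM, STR, STR, STR, STR, RPAREN]

Answer: 8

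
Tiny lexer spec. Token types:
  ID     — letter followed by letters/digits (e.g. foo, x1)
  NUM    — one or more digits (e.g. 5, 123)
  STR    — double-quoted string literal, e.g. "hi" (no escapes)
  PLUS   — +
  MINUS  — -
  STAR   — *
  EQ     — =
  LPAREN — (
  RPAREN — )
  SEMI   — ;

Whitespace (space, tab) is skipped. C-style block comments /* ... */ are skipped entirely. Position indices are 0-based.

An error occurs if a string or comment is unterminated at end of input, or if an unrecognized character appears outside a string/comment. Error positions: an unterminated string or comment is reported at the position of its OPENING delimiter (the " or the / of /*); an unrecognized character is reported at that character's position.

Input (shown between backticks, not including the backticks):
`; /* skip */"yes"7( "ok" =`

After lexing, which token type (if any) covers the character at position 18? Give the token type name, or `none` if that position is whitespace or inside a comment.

pos=0: emit SEMI ';'
pos=2: enter COMMENT mode (saw '/*')
exit COMMENT mode (now at pos=12)
pos=12: enter STRING mode
pos=12: emit STR "yes" (now at pos=17)
pos=17: emit NUM '7' (now at pos=18)
pos=18: emit LPAREN '('
pos=20: enter STRING mode
pos=20: emit STR "ok" (now at pos=24)
pos=25: emit EQ '='
DONE. 6 tokens: [SEMI, STR, NUM, LPAREN, STR, EQ]
Position 18: char is '(' -> LPAREN

Answer: LPAREN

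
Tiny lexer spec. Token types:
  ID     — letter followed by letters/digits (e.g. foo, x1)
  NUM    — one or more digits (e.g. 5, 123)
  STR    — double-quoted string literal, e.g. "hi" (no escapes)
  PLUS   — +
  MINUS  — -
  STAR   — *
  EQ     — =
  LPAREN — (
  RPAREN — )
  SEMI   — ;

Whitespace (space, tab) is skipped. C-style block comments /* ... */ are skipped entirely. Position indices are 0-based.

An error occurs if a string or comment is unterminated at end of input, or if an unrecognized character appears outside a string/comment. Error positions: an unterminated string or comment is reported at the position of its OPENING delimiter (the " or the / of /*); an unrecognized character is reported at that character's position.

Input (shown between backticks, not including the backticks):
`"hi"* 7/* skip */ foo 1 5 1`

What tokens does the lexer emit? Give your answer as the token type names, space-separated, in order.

Answer: STR STAR NUM ID NUM NUM NUM

Derivation:
pos=0: enter STRING mode
pos=0: emit STR "hi" (now at pos=4)
pos=4: emit STAR '*'
pos=6: emit NUM '7' (now at pos=7)
pos=7: enter COMMENT mode (saw '/*')
exit COMMENT mode (now at pos=17)
pos=18: emit ID 'foo' (now at pos=21)
pos=22: emit NUM '1' (now at pos=23)
pos=24: emit NUM '5' (now at pos=25)
pos=26: emit NUM '1' (now at pos=27)
DONE. 7 tokens: [STR, STAR, NUM, ID, NUM, NUM, NUM]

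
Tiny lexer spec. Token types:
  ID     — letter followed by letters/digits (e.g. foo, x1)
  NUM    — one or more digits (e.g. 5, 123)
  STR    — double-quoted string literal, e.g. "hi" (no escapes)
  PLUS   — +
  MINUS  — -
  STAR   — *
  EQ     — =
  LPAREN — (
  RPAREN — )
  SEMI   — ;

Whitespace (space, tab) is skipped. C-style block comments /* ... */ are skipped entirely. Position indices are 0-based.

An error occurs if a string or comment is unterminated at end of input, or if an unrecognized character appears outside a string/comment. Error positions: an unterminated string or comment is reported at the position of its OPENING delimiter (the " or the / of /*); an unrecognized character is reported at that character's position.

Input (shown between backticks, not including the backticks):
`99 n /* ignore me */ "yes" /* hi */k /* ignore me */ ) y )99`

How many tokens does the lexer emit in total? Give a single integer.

Answer: 8

Derivation:
pos=0: emit NUM '99' (now at pos=2)
pos=3: emit ID 'n' (now at pos=4)
pos=5: enter COMMENT mode (saw '/*')
exit COMMENT mode (now at pos=20)
pos=21: enter STRING mode
pos=21: emit STR "yes" (now at pos=26)
pos=27: enter COMMENT mode (saw '/*')
exit COMMENT mode (now at pos=35)
pos=35: emit ID 'k' (now at pos=36)
pos=37: enter COMMENT mode (saw '/*')
exit COMMENT mode (now at pos=52)
pos=53: emit RPAREN ')'
pos=55: emit ID 'y' (now at pos=56)
pos=57: emit RPAREN ')'
pos=58: emit NUM '99' (now at pos=60)
DONE. 8 tokens: [NUM, ID, STR, ID, RPAREN, ID, RPAREN, NUM]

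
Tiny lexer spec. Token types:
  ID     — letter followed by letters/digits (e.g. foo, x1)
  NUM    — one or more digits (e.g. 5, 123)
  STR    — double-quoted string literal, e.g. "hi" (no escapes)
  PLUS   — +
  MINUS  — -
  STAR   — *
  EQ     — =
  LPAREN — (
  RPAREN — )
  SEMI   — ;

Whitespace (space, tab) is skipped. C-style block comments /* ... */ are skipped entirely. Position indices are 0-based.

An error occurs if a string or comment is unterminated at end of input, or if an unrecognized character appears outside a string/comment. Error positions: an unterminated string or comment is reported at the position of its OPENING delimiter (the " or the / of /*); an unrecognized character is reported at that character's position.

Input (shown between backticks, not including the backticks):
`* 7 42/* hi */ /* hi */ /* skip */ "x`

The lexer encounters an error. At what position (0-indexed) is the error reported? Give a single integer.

Answer: 35

Derivation:
pos=0: emit STAR '*'
pos=2: emit NUM '7' (now at pos=3)
pos=4: emit NUM '42' (now at pos=6)
pos=6: enter COMMENT mode (saw '/*')
exit COMMENT mode (now at pos=14)
pos=15: enter COMMENT mode (saw '/*')
exit COMMENT mode (now at pos=23)
pos=24: enter COMMENT mode (saw '/*')
exit COMMENT mode (now at pos=34)
pos=35: enter STRING mode
pos=35: ERROR — unterminated string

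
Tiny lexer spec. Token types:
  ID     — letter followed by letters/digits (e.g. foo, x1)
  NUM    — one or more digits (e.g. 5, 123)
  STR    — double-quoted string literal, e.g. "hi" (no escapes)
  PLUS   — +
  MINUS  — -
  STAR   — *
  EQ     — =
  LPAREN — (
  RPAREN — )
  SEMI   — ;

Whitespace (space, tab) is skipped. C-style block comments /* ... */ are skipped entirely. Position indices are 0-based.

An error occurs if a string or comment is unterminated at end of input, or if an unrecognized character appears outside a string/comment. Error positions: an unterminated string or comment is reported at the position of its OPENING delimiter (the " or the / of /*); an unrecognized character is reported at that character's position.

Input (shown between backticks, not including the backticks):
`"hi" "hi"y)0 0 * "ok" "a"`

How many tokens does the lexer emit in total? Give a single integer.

pos=0: enter STRING mode
pos=0: emit STR "hi" (now at pos=4)
pos=5: enter STRING mode
pos=5: emit STR "hi" (now at pos=9)
pos=9: emit ID 'y' (now at pos=10)
pos=10: emit RPAREN ')'
pos=11: emit NUM '0' (now at pos=12)
pos=13: emit NUM '0' (now at pos=14)
pos=15: emit STAR '*'
pos=17: enter STRING mode
pos=17: emit STR "ok" (now at pos=21)
pos=22: enter STRING mode
pos=22: emit STR "a" (now at pos=25)
DONE. 9 tokens: [STR, STR, ID, RPAREN, NUM, NUM, STAR, STR, STR]

Answer: 9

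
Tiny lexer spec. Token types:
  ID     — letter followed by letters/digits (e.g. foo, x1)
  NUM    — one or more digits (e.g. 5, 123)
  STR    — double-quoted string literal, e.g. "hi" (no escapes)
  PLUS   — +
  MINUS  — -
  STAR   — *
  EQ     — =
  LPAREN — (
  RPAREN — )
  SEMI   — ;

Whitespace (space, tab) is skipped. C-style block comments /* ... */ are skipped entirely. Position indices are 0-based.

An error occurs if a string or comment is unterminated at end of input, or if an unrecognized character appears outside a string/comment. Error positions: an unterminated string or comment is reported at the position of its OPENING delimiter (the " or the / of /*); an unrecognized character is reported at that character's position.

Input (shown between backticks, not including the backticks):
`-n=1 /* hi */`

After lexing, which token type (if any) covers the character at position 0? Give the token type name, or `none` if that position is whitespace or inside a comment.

pos=0: emit MINUS '-'
pos=1: emit ID 'n' (now at pos=2)
pos=2: emit EQ '='
pos=3: emit NUM '1' (now at pos=4)
pos=5: enter COMMENT mode (saw '/*')
exit COMMENT mode (now at pos=13)
DONE. 4 tokens: [MINUS, ID, EQ, NUM]
Position 0: char is '-' -> MINUS

Answer: MINUS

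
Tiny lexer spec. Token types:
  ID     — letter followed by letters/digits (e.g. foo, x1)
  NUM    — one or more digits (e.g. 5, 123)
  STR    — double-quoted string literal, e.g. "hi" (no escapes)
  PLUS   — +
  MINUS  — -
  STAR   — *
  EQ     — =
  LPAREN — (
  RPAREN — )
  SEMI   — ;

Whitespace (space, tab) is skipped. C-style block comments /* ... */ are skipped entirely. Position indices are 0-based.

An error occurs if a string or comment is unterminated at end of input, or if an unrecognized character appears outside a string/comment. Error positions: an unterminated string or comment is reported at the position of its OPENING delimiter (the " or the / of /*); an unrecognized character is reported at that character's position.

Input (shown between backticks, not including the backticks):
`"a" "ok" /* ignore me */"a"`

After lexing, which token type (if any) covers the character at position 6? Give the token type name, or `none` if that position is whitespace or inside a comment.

pos=0: enter STRING mode
pos=0: emit STR "a" (now at pos=3)
pos=4: enter STRING mode
pos=4: emit STR "ok" (now at pos=8)
pos=9: enter COMMENT mode (saw '/*')
exit COMMENT mode (now at pos=24)
pos=24: enter STRING mode
pos=24: emit STR "a" (now at pos=27)
DONE. 3 tokens: [STR, STR, STR]
Position 6: char is 'k' -> STR

Answer: STR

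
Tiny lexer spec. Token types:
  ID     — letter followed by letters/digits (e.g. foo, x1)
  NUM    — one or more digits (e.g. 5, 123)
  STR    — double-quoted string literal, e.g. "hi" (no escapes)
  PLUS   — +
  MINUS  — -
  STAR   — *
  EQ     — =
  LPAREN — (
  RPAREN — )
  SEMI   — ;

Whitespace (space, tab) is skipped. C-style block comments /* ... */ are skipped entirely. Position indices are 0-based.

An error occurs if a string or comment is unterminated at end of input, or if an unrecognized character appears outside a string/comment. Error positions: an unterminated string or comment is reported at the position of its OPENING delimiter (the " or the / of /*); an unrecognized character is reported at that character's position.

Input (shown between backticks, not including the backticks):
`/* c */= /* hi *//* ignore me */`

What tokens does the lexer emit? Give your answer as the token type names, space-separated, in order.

pos=0: enter COMMENT mode (saw '/*')
exit COMMENT mode (now at pos=7)
pos=7: emit EQ '='
pos=9: enter COMMENT mode (saw '/*')
exit COMMENT mode (now at pos=17)
pos=17: enter COMMENT mode (saw '/*')
exit COMMENT mode (now at pos=32)
DONE. 1 tokens: [EQ]

Answer: EQ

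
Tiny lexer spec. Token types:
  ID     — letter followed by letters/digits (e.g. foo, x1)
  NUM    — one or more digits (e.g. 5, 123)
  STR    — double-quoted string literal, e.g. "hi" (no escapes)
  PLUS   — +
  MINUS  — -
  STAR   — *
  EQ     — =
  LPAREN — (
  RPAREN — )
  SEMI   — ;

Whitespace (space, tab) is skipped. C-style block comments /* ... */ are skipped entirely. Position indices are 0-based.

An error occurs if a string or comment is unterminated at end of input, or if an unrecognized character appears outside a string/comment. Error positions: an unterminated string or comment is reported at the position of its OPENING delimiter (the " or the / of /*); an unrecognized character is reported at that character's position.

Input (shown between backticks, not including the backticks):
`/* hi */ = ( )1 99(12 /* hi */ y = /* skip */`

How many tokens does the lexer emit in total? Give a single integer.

Answer: 9

Derivation:
pos=0: enter COMMENT mode (saw '/*')
exit COMMENT mode (now at pos=8)
pos=9: emit EQ '='
pos=11: emit LPAREN '('
pos=13: emit RPAREN ')'
pos=14: emit NUM '1' (now at pos=15)
pos=16: emit NUM '99' (now at pos=18)
pos=18: emit LPAREN '('
pos=19: emit NUM '12' (now at pos=21)
pos=22: enter COMMENT mode (saw '/*')
exit COMMENT mode (now at pos=30)
pos=31: emit ID 'y' (now at pos=32)
pos=33: emit EQ '='
pos=35: enter COMMENT mode (saw '/*')
exit COMMENT mode (now at pos=45)
DONE. 9 tokens: [EQ, LPAREN, RPAREN, NUM, NUM, LPAREN, NUM, ID, EQ]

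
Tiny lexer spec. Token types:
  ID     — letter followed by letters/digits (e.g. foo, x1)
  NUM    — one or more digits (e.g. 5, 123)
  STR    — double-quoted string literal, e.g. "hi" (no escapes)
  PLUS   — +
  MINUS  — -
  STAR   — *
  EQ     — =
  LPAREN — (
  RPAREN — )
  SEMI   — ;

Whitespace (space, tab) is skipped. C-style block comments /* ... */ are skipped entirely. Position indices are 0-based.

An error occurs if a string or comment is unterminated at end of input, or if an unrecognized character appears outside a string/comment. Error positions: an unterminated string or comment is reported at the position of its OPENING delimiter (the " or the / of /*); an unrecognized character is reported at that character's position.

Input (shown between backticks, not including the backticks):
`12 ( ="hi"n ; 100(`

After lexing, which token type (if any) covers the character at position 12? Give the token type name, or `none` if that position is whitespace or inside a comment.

Answer: SEMI

Derivation:
pos=0: emit NUM '12' (now at pos=2)
pos=3: emit LPAREN '('
pos=5: emit EQ '='
pos=6: enter STRING mode
pos=6: emit STR "hi" (now at pos=10)
pos=10: emit ID 'n' (now at pos=11)
pos=12: emit SEMI ';'
pos=14: emit NUM '100' (now at pos=17)
pos=17: emit LPAREN '('
DONE. 8 tokens: [NUM, LPAREN, EQ, STR, ID, SEMI, NUM, LPAREN]
Position 12: char is ';' -> SEMI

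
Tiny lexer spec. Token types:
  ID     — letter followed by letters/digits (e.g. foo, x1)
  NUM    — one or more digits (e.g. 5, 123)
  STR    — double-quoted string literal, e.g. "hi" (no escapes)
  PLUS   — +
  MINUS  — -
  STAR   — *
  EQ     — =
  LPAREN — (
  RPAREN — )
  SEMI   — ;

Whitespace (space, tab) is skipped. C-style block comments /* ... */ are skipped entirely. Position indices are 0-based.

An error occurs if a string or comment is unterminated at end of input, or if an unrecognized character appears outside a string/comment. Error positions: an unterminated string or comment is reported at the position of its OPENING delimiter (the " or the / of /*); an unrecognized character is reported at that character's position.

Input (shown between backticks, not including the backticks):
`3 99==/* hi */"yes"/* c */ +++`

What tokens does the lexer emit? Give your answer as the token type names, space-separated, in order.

pos=0: emit NUM '3' (now at pos=1)
pos=2: emit NUM '99' (now at pos=4)
pos=4: emit EQ '='
pos=5: emit EQ '='
pos=6: enter COMMENT mode (saw '/*')
exit COMMENT mode (now at pos=14)
pos=14: enter STRING mode
pos=14: emit STR "yes" (now at pos=19)
pos=19: enter COMMENT mode (saw '/*')
exit COMMENT mode (now at pos=26)
pos=27: emit PLUS '+'
pos=28: emit PLUS '+'
pos=29: emit PLUS '+'
DONE. 8 tokens: [NUM, NUM, EQ, EQ, STR, PLUS, PLUS, PLUS]

Answer: NUM NUM EQ EQ STR PLUS PLUS PLUS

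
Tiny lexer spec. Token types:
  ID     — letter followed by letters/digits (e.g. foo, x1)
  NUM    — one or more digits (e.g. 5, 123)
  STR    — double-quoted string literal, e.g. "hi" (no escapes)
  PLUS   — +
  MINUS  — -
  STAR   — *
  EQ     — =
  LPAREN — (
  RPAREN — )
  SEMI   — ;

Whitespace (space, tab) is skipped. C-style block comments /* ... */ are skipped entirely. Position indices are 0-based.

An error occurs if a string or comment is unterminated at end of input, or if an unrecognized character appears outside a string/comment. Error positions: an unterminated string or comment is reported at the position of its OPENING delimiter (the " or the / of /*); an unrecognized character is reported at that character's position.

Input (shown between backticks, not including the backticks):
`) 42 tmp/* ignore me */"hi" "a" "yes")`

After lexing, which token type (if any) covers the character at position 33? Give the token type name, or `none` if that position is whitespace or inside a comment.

pos=0: emit RPAREN ')'
pos=2: emit NUM '42' (now at pos=4)
pos=5: emit ID 'tmp' (now at pos=8)
pos=8: enter COMMENT mode (saw '/*')
exit COMMENT mode (now at pos=23)
pos=23: enter STRING mode
pos=23: emit STR "hi" (now at pos=27)
pos=28: enter STRING mode
pos=28: emit STR "a" (now at pos=31)
pos=32: enter STRING mode
pos=32: emit STR "yes" (now at pos=37)
pos=37: emit RPAREN ')'
DONE. 7 tokens: [RPAREN, NUM, ID, STR, STR, STR, RPAREN]
Position 33: char is 'y' -> STR

Answer: STR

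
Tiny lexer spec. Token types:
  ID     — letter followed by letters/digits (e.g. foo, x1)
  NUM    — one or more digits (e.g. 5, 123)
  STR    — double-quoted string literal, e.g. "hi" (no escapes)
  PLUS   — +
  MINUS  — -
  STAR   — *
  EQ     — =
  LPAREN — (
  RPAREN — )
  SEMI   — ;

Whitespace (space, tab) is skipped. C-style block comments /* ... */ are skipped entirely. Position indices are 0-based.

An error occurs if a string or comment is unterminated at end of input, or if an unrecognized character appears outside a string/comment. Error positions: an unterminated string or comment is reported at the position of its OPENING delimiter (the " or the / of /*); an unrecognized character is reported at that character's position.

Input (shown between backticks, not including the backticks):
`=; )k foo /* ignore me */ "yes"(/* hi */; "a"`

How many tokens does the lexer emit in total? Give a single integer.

pos=0: emit EQ '='
pos=1: emit SEMI ';'
pos=3: emit RPAREN ')'
pos=4: emit ID 'k' (now at pos=5)
pos=6: emit ID 'foo' (now at pos=9)
pos=10: enter COMMENT mode (saw '/*')
exit COMMENT mode (now at pos=25)
pos=26: enter STRING mode
pos=26: emit STR "yes" (now at pos=31)
pos=31: emit LPAREN '('
pos=32: enter COMMENT mode (saw '/*')
exit COMMENT mode (now at pos=40)
pos=40: emit SEMI ';'
pos=42: enter STRING mode
pos=42: emit STR "a" (now at pos=45)
DONE. 9 tokens: [EQ, SEMI, RPAREN, ID, ID, STR, LPAREN, SEMI, STR]

Answer: 9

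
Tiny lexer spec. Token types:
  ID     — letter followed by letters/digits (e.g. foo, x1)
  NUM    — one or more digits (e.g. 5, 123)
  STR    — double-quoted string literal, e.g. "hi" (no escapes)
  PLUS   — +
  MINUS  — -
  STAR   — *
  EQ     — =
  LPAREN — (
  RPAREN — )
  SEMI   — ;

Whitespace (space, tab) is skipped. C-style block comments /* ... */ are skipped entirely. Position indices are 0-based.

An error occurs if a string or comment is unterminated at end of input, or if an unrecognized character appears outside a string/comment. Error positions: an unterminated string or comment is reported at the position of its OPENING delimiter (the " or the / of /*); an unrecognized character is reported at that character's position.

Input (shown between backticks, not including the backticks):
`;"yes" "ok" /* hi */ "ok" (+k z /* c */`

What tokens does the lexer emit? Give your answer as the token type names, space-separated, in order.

Answer: SEMI STR STR STR LPAREN PLUS ID ID

Derivation:
pos=0: emit SEMI ';'
pos=1: enter STRING mode
pos=1: emit STR "yes" (now at pos=6)
pos=7: enter STRING mode
pos=7: emit STR "ok" (now at pos=11)
pos=12: enter COMMENT mode (saw '/*')
exit COMMENT mode (now at pos=20)
pos=21: enter STRING mode
pos=21: emit STR "ok" (now at pos=25)
pos=26: emit LPAREN '('
pos=27: emit PLUS '+'
pos=28: emit ID 'k' (now at pos=29)
pos=30: emit ID 'z' (now at pos=31)
pos=32: enter COMMENT mode (saw '/*')
exit COMMENT mode (now at pos=39)
DONE. 8 tokens: [SEMI, STR, STR, STR, LPAREN, PLUS, ID, ID]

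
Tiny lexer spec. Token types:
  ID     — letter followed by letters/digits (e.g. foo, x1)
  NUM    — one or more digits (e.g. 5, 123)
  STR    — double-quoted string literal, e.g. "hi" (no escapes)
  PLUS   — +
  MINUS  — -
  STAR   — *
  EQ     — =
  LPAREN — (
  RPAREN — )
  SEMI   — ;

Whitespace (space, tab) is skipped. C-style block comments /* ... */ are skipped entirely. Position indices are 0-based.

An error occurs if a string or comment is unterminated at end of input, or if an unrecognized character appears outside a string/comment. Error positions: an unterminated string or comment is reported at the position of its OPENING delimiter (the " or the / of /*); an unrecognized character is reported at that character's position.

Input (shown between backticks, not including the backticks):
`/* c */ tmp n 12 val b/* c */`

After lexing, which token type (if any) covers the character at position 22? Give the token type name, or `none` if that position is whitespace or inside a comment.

pos=0: enter COMMENT mode (saw '/*')
exit COMMENT mode (now at pos=7)
pos=8: emit ID 'tmp' (now at pos=11)
pos=12: emit ID 'n' (now at pos=13)
pos=14: emit NUM '12' (now at pos=16)
pos=17: emit ID 'val' (now at pos=20)
pos=21: emit ID 'b' (now at pos=22)
pos=22: enter COMMENT mode (saw '/*')
exit COMMENT mode (now at pos=29)
DONE. 5 tokens: [ID, ID, NUM, ID, ID]
Position 22: char is '/' -> none

Answer: none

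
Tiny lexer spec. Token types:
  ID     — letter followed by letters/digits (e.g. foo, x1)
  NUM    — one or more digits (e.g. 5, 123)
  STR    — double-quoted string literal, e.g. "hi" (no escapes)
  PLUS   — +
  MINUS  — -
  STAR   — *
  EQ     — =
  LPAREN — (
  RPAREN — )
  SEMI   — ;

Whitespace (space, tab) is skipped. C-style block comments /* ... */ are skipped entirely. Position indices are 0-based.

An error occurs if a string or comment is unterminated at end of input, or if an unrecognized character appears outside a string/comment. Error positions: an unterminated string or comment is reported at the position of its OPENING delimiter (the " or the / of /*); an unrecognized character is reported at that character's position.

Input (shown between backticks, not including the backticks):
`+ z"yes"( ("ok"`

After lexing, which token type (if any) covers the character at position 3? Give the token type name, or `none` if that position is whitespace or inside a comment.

pos=0: emit PLUS '+'
pos=2: emit ID 'z' (now at pos=3)
pos=3: enter STRING mode
pos=3: emit STR "yes" (now at pos=8)
pos=8: emit LPAREN '('
pos=10: emit LPAREN '('
pos=11: enter STRING mode
pos=11: emit STR "ok" (now at pos=15)
DONE. 6 tokens: [PLUS, ID, STR, LPAREN, LPAREN, STR]
Position 3: char is '"' -> STR

Answer: STR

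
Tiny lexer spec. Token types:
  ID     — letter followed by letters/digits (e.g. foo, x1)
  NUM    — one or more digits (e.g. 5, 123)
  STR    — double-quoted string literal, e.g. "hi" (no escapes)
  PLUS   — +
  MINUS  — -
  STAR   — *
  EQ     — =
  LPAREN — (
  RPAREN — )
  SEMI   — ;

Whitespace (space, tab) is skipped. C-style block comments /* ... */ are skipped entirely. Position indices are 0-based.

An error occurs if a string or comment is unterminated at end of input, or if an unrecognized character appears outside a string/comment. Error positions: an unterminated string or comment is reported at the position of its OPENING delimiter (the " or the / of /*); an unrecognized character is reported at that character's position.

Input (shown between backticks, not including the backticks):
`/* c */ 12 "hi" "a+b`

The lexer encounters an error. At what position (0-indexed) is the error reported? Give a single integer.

pos=0: enter COMMENT mode (saw '/*')
exit COMMENT mode (now at pos=7)
pos=8: emit NUM '12' (now at pos=10)
pos=11: enter STRING mode
pos=11: emit STR "hi" (now at pos=15)
pos=16: enter STRING mode
pos=16: ERROR — unterminated string

Answer: 16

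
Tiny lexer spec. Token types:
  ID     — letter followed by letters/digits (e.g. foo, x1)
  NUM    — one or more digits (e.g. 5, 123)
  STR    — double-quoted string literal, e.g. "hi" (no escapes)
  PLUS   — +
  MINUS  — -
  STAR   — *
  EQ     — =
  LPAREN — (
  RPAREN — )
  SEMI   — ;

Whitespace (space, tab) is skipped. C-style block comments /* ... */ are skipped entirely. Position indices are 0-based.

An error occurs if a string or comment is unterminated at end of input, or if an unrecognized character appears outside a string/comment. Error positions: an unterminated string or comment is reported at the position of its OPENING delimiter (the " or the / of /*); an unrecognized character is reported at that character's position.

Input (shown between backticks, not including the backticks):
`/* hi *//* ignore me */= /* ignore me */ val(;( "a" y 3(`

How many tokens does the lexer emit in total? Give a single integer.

pos=0: enter COMMENT mode (saw '/*')
exit COMMENT mode (now at pos=8)
pos=8: enter COMMENT mode (saw '/*')
exit COMMENT mode (now at pos=23)
pos=23: emit EQ '='
pos=25: enter COMMENT mode (saw '/*')
exit COMMENT mode (now at pos=40)
pos=41: emit ID 'val' (now at pos=44)
pos=44: emit LPAREN '('
pos=45: emit SEMI ';'
pos=46: emit LPAREN '('
pos=48: enter STRING mode
pos=48: emit STR "a" (now at pos=51)
pos=52: emit ID 'y' (now at pos=53)
pos=54: emit NUM '3' (now at pos=55)
pos=55: emit LPAREN '('
DONE. 9 tokens: [EQ, ID, LPAREN, SEMI, LPAREN, STR, ID, NUM, LPAREN]

Answer: 9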